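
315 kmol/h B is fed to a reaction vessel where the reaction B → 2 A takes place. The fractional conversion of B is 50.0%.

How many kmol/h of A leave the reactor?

B reacted = 0.5 × 315 = 157.5 kmol/h; ν_B = −1, so ξ = 157.5/1 = 157.5 kmol/h.
Outlet amounts (n = n₀ + ν ξ):
  B: 315 − 1(157.5) = 157.5
  A: 0 + 2(157.5) = 315

315 kmol/h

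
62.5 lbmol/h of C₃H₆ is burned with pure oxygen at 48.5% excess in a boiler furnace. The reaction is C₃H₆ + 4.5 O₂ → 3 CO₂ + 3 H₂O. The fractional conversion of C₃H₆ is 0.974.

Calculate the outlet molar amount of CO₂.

Stoichiometric O₂ = 4.5 × 62.5 = 281.2 lbmol/h; O₂ fed = 281.2 × 1.485 = 417.7 lbmol/h.
Fuel reacted = 0.974 × 62.5 → ξ = 60.88 lbmol/h.
Outlet (n = n₀ + ν ξ):
  C₃H₆: 62.5 − 1(60.88) = 1.625
  O₂: 417.7 − 4.5(60.88) = 143.7
  CO₂: 0 + 3(60.88) = 182.6
  H₂O: 0 + 3(60.88) = 182.6

183 lbmol/h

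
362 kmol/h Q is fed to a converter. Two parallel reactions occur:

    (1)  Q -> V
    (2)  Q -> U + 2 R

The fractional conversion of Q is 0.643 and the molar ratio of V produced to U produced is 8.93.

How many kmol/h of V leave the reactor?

Conversion of Q: Q consumed = 0.643 × 362 = 232.8 kmol/h = 1ξ₁ + 1ξ₂.
Selectivity: 1ξ₁ / (1ξ₂) = 8.93 → ξ₁ = 8.93 ξ₂.
Substitute: (1·8.93 + 1) ξ₂ = 232.8 → ξ₂ = 23.44 kmol/h, ξ₁ = 209.3 kmol/h.
Outlet amounts (n = n₀ + Σ ν·ξ):
  Q: 362 − 1(209.3) − 1(23.44) = 129.2
  V: 0 + 1(209.3) = 209.3
  U: 0 + 1(23.44) = 23.44
  R: 0 + 2(23.44) = 46.88

209 kmol/h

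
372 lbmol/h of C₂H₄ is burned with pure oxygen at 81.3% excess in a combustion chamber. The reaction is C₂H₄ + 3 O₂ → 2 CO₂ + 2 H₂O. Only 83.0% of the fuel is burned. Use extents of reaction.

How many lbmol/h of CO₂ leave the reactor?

618 lbmol/h

Stoichiometric O₂ = 3 × 372 = 1116 lbmol/h; O₂ fed = 1116 × 1.813 = 2023 lbmol/h.
Fuel reacted = 0.83 × 372 → ξ = 308.8 lbmol/h.
Outlet (n = n₀ + ν ξ):
  C₂H₄: 372 − 1(308.8) = 63.24
  O₂: 2023 − 3(308.8) = 1097
  CO₂: 0 + 2(308.8) = 617.5
  H₂O: 0 + 2(308.8) = 617.5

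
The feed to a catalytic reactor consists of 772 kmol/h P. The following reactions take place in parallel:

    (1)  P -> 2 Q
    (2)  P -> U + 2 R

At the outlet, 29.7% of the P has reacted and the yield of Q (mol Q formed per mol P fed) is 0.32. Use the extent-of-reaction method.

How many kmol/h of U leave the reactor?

Yield of Q: 2ξ₁ / 772 = 0.32 → ξ₁ = 123.5 kmol/h.
Conversion of P: 1ξ₁ + 1ξ₂ = 0.297 × 772 = 229.3 → ξ₂ = 105.8 kmol/h.
Outlet amounts (n = n₀ + Σ ν·ξ):
  P: 772 − 1(123.5) − 1(105.8) = 542.7
  Q: 0 + 2(123.5) = 247
  U: 0 + 1(105.8) = 105.8
  R: 0 + 2(105.8) = 211.5

106 kmol/h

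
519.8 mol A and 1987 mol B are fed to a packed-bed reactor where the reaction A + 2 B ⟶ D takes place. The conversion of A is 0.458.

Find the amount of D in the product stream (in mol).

238 mol

A reacted = 0.458 × 519.8 = 238.1 mol; ν_A = −1, so ξ = 238.1/1 = 238.1 mol.
Outlet amounts (n = n₀ + ν ξ):
  A: 519.8 − 1(238.1) = 281.7
  B: 1987 − 2(238.1) = 1511
  D: 0 + 1(238.1) = 238.1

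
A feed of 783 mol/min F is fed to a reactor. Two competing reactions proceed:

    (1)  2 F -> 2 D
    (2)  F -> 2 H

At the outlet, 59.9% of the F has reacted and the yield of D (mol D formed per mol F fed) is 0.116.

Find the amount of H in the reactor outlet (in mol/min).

756 mol/min

Yield of D: 2ξ₁ / 783 = 0.116 → ξ₁ = 45.41 mol/min.
Conversion of F: 2ξ₁ + 1ξ₂ = 0.599 × 783 = 469 → ξ₂ = 378.2 mol/min.
Outlet amounts (n = n₀ + Σ ν·ξ):
  F: 783 − 2(45.41) − 1(378.2) = 314
  D: 0 + 2(45.41) = 90.83
  H: 0 + 2(378.2) = 756.4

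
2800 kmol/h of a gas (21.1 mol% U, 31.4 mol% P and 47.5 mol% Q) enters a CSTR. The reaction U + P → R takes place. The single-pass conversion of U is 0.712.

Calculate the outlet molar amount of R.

421 kmol/h

U reacted = 0.712 × 590.8 = 420.6 kmol/h; ν_U = −1, so ξ = 420.6/1 = 420.6 kmol/h.
Outlet amounts (n = n₀ + ν ξ):
  U: 590.8 − 1(420.6) = 170.2
  P: 879.2 − 1(420.6) = 458.6
  R: 0 + 1(420.6) = 420.6
  Q: 1330 (inert)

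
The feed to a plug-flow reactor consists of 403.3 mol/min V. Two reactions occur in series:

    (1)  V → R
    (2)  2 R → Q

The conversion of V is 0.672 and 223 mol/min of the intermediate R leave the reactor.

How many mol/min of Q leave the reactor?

24 mol/min

Conversion of V: V consumed = 1ξ₁ = 0.672 × 403.3 → ξ₁ = 271 mol/min.
R balance: n_R = 0 + 1ξ₁ − 2ξ₂ = 223 → ξ₂ = (1·271 − 223)/2 = 24.01 mol/min.
Outlet amounts (n = n₀ + Σ ν·ξ):
  V: 403.3 − 1(271) = 132.3
  R: 0 + 1(271) − 2(24.01) = 223
  Q: 0 + 1(24.01) = 24.01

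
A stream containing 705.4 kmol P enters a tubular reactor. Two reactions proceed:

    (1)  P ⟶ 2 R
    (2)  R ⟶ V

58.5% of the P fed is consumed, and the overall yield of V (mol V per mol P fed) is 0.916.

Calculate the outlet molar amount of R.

Conversion of P: P consumed = 1ξ₁ = 0.585 × 705.4 → ξ₁ = 412.7 kmol.
Yield of V: 1ξ₂ / 705.4 = 0.916 → ξ₂ = 646.1 kmol.
Outlet amounts (n = n₀ + Σ ν·ξ):
  P: 705.4 − 1(412.7) = 292.7
  R: 0 + 2(412.7) − 1(646.1) = 179.2
  V: 0 + 1(646.1) = 646.1

179 kmol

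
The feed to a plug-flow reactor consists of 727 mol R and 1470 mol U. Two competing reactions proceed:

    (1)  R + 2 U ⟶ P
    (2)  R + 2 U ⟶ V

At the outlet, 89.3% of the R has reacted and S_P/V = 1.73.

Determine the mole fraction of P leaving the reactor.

Conversion of R: R consumed = 0.893 × 727 = 649.2 mol = 1ξ₁ + 1ξ₂.
Selectivity: 1ξ₁ / (1ξ₂) = 1.73 → ξ₁ = 1.73 ξ₂.
Substitute: (1·1.73 + 1) ξ₂ = 649.2 → ξ₂ = 237.8 mol, ξ₁ = 411.4 mol.
Outlet amounts (n = n₀ + Σ ν·ξ):
  R: 727 − 1(411.4) − 1(237.8) = 77.79
  U: 1470 − 2(411.4) − 2(237.8) = 171.6
  P: 0 + 1(411.4) = 411.4
  V: 0 + 1(237.8) = 237.8
Total out = 898.6 mol; y_P = 411.4 / 898.6 = 0.4578.

0.458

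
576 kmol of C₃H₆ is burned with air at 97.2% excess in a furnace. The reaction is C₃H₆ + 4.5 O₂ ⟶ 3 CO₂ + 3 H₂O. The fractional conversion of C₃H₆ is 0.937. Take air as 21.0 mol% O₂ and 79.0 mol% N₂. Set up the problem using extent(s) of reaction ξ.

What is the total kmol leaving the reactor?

25200 kmol

Stoichiometric O₂ = 4.5 × 576 = 2592 kmol; O₂ fed = 2592 × 1.972 = 5111 kmol.
N₂ fed = 5111 × 79/21 = 19230 kmol.
Fuel reacted = 0.937 × 576 → ξ = 539.7 kmol.
Outlet (n = n₀ + ν ξ):
  C₃H₆: 576 − 1(539.7) = 36.29
  O₂: 5111 − 4.5(539.7) = 2683
  N₂: 19230 (inert)
  CO₂: 0 + 3(539.7) = 1619
  H₂O: 0 + 3(539.7) = 1619
Total out = 36.29 + 2683 + 19230 + 1619 + 1619 = 25190 kmol.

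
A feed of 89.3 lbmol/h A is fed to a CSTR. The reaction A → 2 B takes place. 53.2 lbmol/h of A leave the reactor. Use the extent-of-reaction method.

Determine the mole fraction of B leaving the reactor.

0.576

For A: n = n₀ − 1ξ → 53.2 = 89.3 − 1ξ, giving ξ = 36.1 lbmol/h.
Outlet amounts (n = n₀ + ν ξ):
  A: 89.3 − 1(36.1) = 53.2
  B: 0 + 2(36.1) = 72.2
Total out = 125.4 lbmol/h; y_B = 72.2 / 125.4 = 0.5758.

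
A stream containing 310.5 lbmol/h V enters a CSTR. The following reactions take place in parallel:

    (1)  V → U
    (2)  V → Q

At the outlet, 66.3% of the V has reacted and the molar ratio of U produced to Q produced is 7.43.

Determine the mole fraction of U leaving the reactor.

0.584

Conversion of V: V consumed = 0.663 × 310.5 = 205.9 lbmol/h = 1ξ₁ + 1ξ₂.
Selectivity: 1ξ₁ / (1ξ₂) = 7.43 → ξ₁ = 7.43 ξ₂.
Substitute: (1·7.43 + 1) ξ₂ = 205.9 → ξ₂ = 24.42 lbmol/h, ξ₁ = 181.4 lbmol/h.
Outlet amounts (n = n₀ + Σ ν·ξ):
  V: 310.5 − 1(181.4) − 1(24.42) = 104.6
  U: 0 + 1(181.4) = 181.4
  Q: 0 + 1(24.42) = 24.42
Total out = 310.5 lbmol/h; y_U = 181.4 / 310.5 = 0.5844.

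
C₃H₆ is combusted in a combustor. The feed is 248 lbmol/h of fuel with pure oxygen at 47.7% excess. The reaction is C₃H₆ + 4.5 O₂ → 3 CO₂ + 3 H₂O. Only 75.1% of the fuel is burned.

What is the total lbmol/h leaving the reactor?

Stoichiometric O₂ = 4.5 × 248 = 1116 lbmol/h; O₂ fed = 1116 × 1.477 = 1648 lbmol/h.
Fuel reacted = 0.751 × 248 → ξ = 186.2 lbmol/h.
Outlet (n = n₀ + ν ξ):
  C₃H₆: 248 − 1(186.2) = 61.75
  O₂: 1648 − 4.5(186.2) = 810.2
  CO₂: 0 + 3(186.2) = 558.7
  H₂O: 0 + 3(186.2) = 558.7
Total out = 61.75 + 810.2 + 558.7 + 558.7 = 1989 lbmol/h.

1990 lbmol/h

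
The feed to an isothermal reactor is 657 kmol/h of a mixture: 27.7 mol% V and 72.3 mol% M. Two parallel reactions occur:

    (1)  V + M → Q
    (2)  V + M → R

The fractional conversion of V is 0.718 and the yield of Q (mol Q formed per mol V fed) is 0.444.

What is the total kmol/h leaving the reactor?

526 kmol/h

Yield of Q: 1ξ₁ / 182 = 0.444 → ξ₁ = 80.8 kmol/h.
Conversion of V: 1ξ₁ + 1ξ₂ = 0.718 × 182 = 130.7 → ξ₂ = 49.86 kmol/h.
Outlet amounts (n = n₀ + Σ ν·ξ):
  V: 182 − 1(80.8) − 1(49.86) = 51.32
  M: 475 − 1(80.8) − 1(49.86) = 344.3
  Q: 0 + 1(80.8) = 80.8
  R: 0 + 1(49.86) = 49.86
Total out = 51.32 + 344.3 + 80.8 + 49.86 = 526.3 kmol/h.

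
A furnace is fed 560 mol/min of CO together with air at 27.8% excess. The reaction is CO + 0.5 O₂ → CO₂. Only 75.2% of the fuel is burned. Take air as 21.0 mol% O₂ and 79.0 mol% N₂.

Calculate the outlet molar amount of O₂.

147 mol/min

Stoichiometric O₂ = 0.5 × 560 = 280 mol/min; O₂ fed = 280 × 1.278 = 357.8 mol/min.
N₂ fed = 357.8 × 79/21 = 1346 mol/min.
Fuel reacted = 0.752 × 560 → ξ = 421.1 mol/min.
Outlet (n = n₀ + ν ξ):
  CO: 560 − 1(421.1) = 138.9
  O₂: 357.8 − 0.5(421.1) = 147.3
  N₂: 1346 (inert)
  CO₂: 0 + 1(421.1) = 421.1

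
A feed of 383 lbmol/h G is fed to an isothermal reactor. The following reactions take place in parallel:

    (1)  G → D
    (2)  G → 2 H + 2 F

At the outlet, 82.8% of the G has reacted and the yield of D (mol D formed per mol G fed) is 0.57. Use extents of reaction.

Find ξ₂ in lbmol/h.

Yield of D: 1ξ₁ / 383 = 0.57 → ξ₁ = 218.3 lbmol/h.
Conversion of G: 1ξ₁ + 1ξ₂ = 0.828 × 383 = 317.1 → ξ₂ = 98.81 lbmol/h.
Outlet amounts (n = n₀ + Σ ν·ξ):
  G: 383 − 1(218.3) − 1(98.81) = 65.88
  D: 0 + 1(218.3) = 218.3
  H: 0 + 2(98.81) = 197.6
  F: 0 + 2(98.81) = 197.6

ξ₂ = 98.8 lbmol/h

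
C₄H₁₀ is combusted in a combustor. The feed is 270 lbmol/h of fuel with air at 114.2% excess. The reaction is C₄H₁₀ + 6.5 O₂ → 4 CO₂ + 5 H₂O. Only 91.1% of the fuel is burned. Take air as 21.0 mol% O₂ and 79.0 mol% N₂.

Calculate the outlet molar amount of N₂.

14100 lbmol/h

Stoichiometric O₂ = 6.5 × 270 = 1755 lbmol/h; O₂ fed = 1755 × 2.142 = 3759 lbmol/h.
N₂ fed = 3759 × 79/21 = 14140 lbmol/h.
Fuel reacted = 0.911 × 270 → ξ = 246 lbmol/h.
Outlet (n = n₀ + ν ξ):
  C₄H₁₀: 270 − 1(246) = 24.03
  O₂: 3759 − 6.5(246) = 2160
  N₂: 14140 (inert)
  CO₂: 0 + 4(246) = 983.9
  H₂O: 0 + 5(246) = 1230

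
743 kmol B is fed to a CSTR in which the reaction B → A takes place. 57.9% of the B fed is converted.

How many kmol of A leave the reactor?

B reacted = 0.579 × 743 = 430.2 kmol; ν_B = −1, so ξ = 430.2/1 = 430.2 kmol.
Outlet amounts (n = n₀ + ν ξ):
  B: 743 − 1(430.2) = 312.8
  A: 0 + 1(430.2) = 430.2

430 kmol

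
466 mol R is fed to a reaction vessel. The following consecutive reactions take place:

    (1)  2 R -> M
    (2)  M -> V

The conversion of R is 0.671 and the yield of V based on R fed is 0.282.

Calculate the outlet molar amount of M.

Conversion of R: R consumed = 2ξ₁ = 0.671 × 466 → ξ₁ = 156.3 mol.
Yield of V: 1ξ₂ / 466 = 0.282 → ξ₂ = 131.4 mol.
Outlet amounts (n = n₀ + Σ ν·ξ):
  R: 466 − 2(156.3) = 153.3
  M: 0 + 1(156.3) − 1(131.4) = 24.93
  V: 0 + 1(131.4) = 131.4

24.9 mol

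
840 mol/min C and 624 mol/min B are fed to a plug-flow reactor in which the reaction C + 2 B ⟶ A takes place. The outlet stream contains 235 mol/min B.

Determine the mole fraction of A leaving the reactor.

For B: n = n₀ − 2ξ → 235 = 624 − 2ξ, giving ξ = 194.5 mol/min.
Outlet amounts (n = n₀ + ν ξ):
  C: 840 − 1(194.5) = 645.5
  B: 624 − 2(194.5) = 235
  A: 0 + 1(194.5) = 194.5
Total out = 1075 mol/min; y_A = 194.5 / 1075 = 0.1809.

0.181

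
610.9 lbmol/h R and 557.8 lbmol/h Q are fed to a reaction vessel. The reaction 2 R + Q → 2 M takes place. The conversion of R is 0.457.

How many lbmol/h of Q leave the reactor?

R reacted = 0.457 × 610.9 = 279.2 lbmol/h; ν_R = −2, so ξ = 279.2/2 = 139.6 lbmol/h.
Outlet amounts (n = n₀ + ν ξ):
  R: 610.9 − 2(139.6) = 331.7
  Q: 557.8 − 1(139.6) = 418.2
  M: 0 + 2(139.6) = 279.2

418 lbmol/h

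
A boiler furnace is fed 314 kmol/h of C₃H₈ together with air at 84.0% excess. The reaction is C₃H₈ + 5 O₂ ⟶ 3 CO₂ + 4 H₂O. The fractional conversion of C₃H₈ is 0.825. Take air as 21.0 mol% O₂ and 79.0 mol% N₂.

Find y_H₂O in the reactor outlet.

Stoichiometric O₂ = 5 × 314 = 1570 kmol/h; O₂ fed = 1570 × 1.840 = 2889 kmol/h.
N₂ fed = 2889 × 79/21 = 10870 kmol/h.
Fuel reacted = 0.825 × 314 → ξ = 259.1 kmol/h.
Outlet (n = n₀ + ν ξ):
  C₃H₈: 314 − 1(259.1) = 54.95
  O₂: 2889 − 5(259.1) = 1594
  N₂: 10870 (inert)
  CO₂: 0 + 3(259.1) = 777.2
  H₂O: 0 + 4(259.1) = 1036
Total out = 14330 kmol/h; y_H₂O = 1036 / 14330 = 0.07231.

0.0723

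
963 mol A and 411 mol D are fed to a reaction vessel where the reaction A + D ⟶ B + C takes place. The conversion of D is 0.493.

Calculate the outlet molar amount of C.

D reacted = 0.493 × 411 = 202.6 mol; ν_D = −1, so ξ = 202.6/1 = 202.6 mol.
Outlet amounts (n = n₀ + ν ξ):
  A: 963 − 1(202.6) = 760.4
  D: 411 − 1(202.6) = 208.4
  B: 0 + 1(202.6) = 202.6
  C: 0 + 1(202.6) = 202.6

203 mol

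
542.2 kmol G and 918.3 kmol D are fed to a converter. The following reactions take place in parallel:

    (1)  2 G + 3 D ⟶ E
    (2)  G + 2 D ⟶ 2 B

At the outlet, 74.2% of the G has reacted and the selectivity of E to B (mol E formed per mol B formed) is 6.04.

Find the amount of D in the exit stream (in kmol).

Conversion of G: G consumed = 0.742 × 542.2 = 402.3 kmol = 2ξ₁ + 1ξ₂.
Selectivity: 1ξ₁ / (2ξ₂) = 6.04 → ξ₁ = 12.08 ξ₂.
Substitute: (2·12.08 + 1) ξ₂ = 402.3 → ξ₂ = 15.99 kmol, ξ₁ = 193.2 kmol.
Outlet amounts (n = n₀ + Σ ν·ξ):
  G: 542.2 − 2(193.2) − 1(15.99) = 139.9
  D: 918.3 − 3(193.2) − 2(15.99) = 306.8
  E: 0 + 1(193.2) = 193.2
  B: 0 + 2(15.99) = 31.98

307 kmol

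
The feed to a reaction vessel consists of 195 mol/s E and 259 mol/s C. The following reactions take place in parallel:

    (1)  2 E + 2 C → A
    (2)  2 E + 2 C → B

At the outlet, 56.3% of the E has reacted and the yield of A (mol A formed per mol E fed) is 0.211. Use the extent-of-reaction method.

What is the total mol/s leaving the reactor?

Yield of A: 1ξ₁ / 195 = 0.211 → ξ₁ = 41.14 mol/s.
Conversion of E: 2ξ₁ + 2ξ₂ = 0.563 × 195 = 109.8 → ξ₂ = 13.75 mol/s.
Outlet amounts (n = n₀ + Σ ν·ξ):
  E: 195 − 2(41.14) − 2(13.75) = 85.22
  C: 259 − 2(41.14) − 2(13.75) = 149.2
  A: 0 + 1(41.14) = 41.14
  B: 0 + 1(13.75) = 13.75
Total out = 85.22 + 149.2 + 41.14 + 13.75 = 289.3 mol/s.

289 mol/s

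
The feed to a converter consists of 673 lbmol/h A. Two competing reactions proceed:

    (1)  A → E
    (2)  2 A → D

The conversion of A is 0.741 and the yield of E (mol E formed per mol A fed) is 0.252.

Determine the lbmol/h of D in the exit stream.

Yield of E: 1ξ₁ / 673 = 0.252 → ξ₁ = 169.6 lbmol/h.
Conversion of A: 1ξ₁ + 2ξ₂ = 0.741 × 673 = 498.7 → ξ₂ = 164.5 lbmol/h.
Outlet amounts (n = n₀ + Σ ν·ξ):
  A: 673 − 1(169.6) − 2(164.5) = 174.3
  E: 0 + 1(169.6) = 169.6
  D: 0 + 1(164.5) = 164.5

165 lbmol/h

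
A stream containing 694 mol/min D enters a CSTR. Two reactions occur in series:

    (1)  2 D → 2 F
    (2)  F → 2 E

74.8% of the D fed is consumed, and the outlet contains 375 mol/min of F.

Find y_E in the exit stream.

0.344

Conversion of D: D consumed = 2ξ₁ = 0.748 × 694 → ξ₁ = 259.6 mol/min.
F balance: n_F = 0 + 2ξ₁ − 1ξ₂ = 375 → ξ₂ = (2·259.6 − 375)/1 = 144.1 mol/min.
Outlet amounts (n = n₀ + Σ ν·ξ):
  D: 694 − 2(259.6) = 174.9
  F: 0 + 2(259.6) − 1(144.1) = 375
  E: 0 + 2(144.1) = 288.2
Total out = 838.1 mol/min; y_E = 288.2 / 838.1 = 0.3439.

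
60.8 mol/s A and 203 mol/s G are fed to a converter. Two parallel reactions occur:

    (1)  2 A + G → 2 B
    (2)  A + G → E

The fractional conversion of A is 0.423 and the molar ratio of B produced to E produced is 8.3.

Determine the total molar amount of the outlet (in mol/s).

Conversion of A: A consumed = 0.423 × 60.8 = 25.72 mol/s = 2ξ₁ + 1ξ₂.
Selectivity: 2ξ₁ / (1ξ₂) = 8.3 → ξ₁ = 4.15 ξ₂.
Substitute: (2·4.15 + 1) ξ₂ = 25.72 → ξ₂ = 2.765 mol/s, ξ₁ = 11.48 mol/s.
Outlet amounts (n = n₀ + Σ ν·ξ):
  A: 60.8 − 2(11.48) − 1(2.765) = 35.08
  G: 203 − 1(11.48) − 1(2.765) = 188.8
  B: 0 + 2(11.48) = 22.95
  E: 0 + 1(2.765) = 2.765
Total out = 35.08 + 188.8 + 22.95 + 2.765 = 249.6 mol/s.

250 mol/s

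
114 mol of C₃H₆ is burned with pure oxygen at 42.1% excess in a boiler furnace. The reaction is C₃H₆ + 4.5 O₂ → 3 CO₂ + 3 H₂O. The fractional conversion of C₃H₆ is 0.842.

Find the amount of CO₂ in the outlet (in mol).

288 mol

Stoichiometric O₂ = 4.5 × 114 = 513 mol; O₂ fed = 513 × 1.421 = 729 mol.
Fuel reacted = 0.842 × 114 → ξ = 95.99 mol.
Outlet (n = n₀ + ν ξ):
  C₃H₆: 114 − 1(95.99) = 18.01
  O₂: 729 − 4.5(95.99) = 297
  CO₂: 0 + 3(95.99) = 288
  H₂O: 0 + 3(95.99) = 288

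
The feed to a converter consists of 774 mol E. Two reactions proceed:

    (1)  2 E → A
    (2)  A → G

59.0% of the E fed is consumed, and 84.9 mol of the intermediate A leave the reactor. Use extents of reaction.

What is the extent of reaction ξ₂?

Conversion of E: E consumed = 2ξ₁ = 0.59 × 774 → ξ₁ = 228.3 mol.
A balance: n_A = 0 + 1ξ₁ − 1ξ₂ = 84.9 → ξ₂ = (1·228.3 − 84.9)/1 = 143.4 mol.
Outlet amounts (n = n₀ + Σ ν·ξ):
  E: 774 − 2(228.3) = 317.3
  A: 0 + 1(228.3) − 1(143.4) = 84.9
  G: 0 + 1(143.4) = 143.4

ξ₂ = 143 mol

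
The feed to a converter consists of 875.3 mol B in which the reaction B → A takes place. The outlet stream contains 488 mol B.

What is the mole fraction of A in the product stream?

0.442

For B: n = n₀ − 1ξ → 488 = 875.3 − 1ξ, giving ξ = 387.3 mol.
Outlet amounts (n = n₀ + ν ξ):
  B: 875.3 − 1(387.3) = 488
  A: 0 + 1(387.3) = 387.3
Total out = 875.3 mol; y_A = 387.3 / 875.3 = 0.4425.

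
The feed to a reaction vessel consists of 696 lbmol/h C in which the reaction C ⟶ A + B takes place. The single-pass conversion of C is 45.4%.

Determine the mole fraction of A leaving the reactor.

0.312

C reacted = 0.454 × 696 = 316 lbmol/h; ν_C = −1, so ξ = 316/1 = 316 lbmol/h.
Outlet amounts (n = n₀ + ν ξ):
  C: 696 − 1(316) = 380
  A: 0 + 1(316) = 316
  B: 0 + 1(316) = 316
Total out = 1012 lbmol/h; y_A = 316 / 1012 = 0.3122.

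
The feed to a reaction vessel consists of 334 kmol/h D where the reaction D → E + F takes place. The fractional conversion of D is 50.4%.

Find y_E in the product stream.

0.335

D reacted = 0.504 × 334 = 168.3 kmol/h; ν_D = −1, so ξ = 168.3/1 = 168.3 kmol/h.
Outlet amounts (n = n₀ + ν ξ):
  D: 334 − 1(168.3) = 165.7
  E: 0 + 1(168.3) = 168.3
  F: 0 + 1(168.3) = 168.3
Total out = 502.3 kmol/h; y_E = 168.3 / 502.3 = 0.3351.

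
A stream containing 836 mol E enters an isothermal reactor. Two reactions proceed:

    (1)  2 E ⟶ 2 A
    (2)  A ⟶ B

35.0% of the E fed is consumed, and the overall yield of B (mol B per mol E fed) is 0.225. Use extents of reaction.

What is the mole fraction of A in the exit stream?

0.125

Conversion of E: E consumed = 2ξ₁ = 0.35 × 836 → ξ₁ = 146.3 mol.
Yield of B: 1ξ₂ / 836 = 0.225 → ξ₂ = 188.1 mol.
Outlet amounts (n = n₀ + Σ ν·ξ):
  E: 836 − 2(146.3) = 543.4
  A: 0 + 2(146.3) − 1(188.1) = 104.5
  B: 0 + 1(188.1) = 188.1
Total out = 836 mol; y_A = 104.5 / 836 = 0.125.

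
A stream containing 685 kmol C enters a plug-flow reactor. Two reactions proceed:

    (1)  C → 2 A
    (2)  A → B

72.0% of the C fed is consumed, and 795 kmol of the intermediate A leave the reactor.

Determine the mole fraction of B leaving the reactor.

Conversion of C: C consumed = 1ξ₁ = 0.72 × 685 → ξ₁ = 493.2 kmol.
A balance: n_A = 0 + 2ξ₁ − 1ξ₂ = 795 → ξ₂ = (2·493.2 − 795)/1 = 191.4 kmol.
Outlet amounts (n = n₀ + Σ ν·ξ):
  C: 685 − 1(493.2) = 191.8
  A: 0 + 2(493.2) − 1(191.4) = 795
  B: 0 + 1(191.4) = 191.4
Total out = 1178 kmol; y_B = 191.4 / 1178 = 0.1625.

0.162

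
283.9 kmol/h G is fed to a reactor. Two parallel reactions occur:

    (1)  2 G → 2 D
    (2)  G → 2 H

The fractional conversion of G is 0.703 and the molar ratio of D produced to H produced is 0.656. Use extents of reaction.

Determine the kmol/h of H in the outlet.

Conversion of G: G consumed = 0.703 × 283.9 = 199.6 kmol/h = 2ξ₁ + 1ξ₂.
Selectivity: 2ξ₁ / (2ξ₂) = 0.656 → ξ₁ = 0.656 ξ₂.
Substitute: (2·0.656 + 1) ξ₂ = 199.6 → ξ₂ = 86.32 kmol/h, ξ₁ = 56.63 kmol/h.
Outlet amounts (n = n₀ + Σ ν·ξ):
  G: 283.9 − 2(56.63) − 1(86.32) = 84.32
  D: 0 + 2(56.63) = 113.3
  H: 0 + 2(86.32) = 172.6

173 kmol/h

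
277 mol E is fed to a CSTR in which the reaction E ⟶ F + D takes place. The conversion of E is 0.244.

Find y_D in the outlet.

0.196

E reacted = 0.244 × 277 = 67.59 mol; ν_E = −1, so ξ = 67.59/1 = 67.59 mol.
Outlet amounts (n = n₀ + ν ξ):
  E: 277 − 1(67.59) = 209.4
  F: 0 + 1(67.59) = 67.59
  D: 0 + 1(67.59) = 67.59
Total out = 344.6 mol; y_D = 67.59 / 344.6 = 0.1961.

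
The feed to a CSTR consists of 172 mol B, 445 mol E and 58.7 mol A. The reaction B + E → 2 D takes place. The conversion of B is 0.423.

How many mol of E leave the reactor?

372 mol

B reacted = 0.423 × 172 = 72.76 mol; ν_B = −1, so ξ = 72.76/1 = 72.76 mol.
Outlet amounts (n = n₀ + ν ξ):
  B: 172 − 1(72.76) = 99.24
  E: 445 − 1(72.76) = 372.2
  D: 0 + 2(72.76) = 145.5
  A: 58.7 (inert)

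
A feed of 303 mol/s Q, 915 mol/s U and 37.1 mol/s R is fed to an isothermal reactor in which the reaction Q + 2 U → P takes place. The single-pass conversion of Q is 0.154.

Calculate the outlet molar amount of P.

Q reacted = 0.154 × 303 = 46.66 mol/s; ν_Q = −1, so ξ = 46.66/1 = 46.66 mol/s.
Outlet amounts (n = n₀ + ν ξ):
  Q: 303 − 1(46.66) = 256.3
  U: 915 − 2(46.66) = 821.7
  P: 0 + 1(46.66) = 46.66
  R: 37.1 (inert)

46.7 mol/s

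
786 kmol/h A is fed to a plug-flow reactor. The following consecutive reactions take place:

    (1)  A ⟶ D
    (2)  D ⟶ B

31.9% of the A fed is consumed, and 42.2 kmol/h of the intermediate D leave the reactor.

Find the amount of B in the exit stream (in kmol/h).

Conversion of A: A consumed = 1ξ₁ = 0.319 × 786 → ξ₁ = 250.7 kmol/h.
D balance: n_D = 0 + 1ξ₁ − 1ξ₂ = 42.2 → ξ₂ = (1·250.7 − 42.2)/1 = 208.5 kmol/h.
Outlet amounts (n = n₀ + Σ ν·ξ):
  A: 786 − 1(250.7) = 535.3
  D: 0 + 1(250.7) − 1(208.5) = 42.2
  B: 0 + 1(208.5) = 208.5

209 kmol/h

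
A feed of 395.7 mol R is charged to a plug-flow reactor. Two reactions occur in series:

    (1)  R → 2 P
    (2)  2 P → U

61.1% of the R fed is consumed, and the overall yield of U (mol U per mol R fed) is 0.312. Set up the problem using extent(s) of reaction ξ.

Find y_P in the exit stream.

Conversion of R: R consumed = 1ξ₁ = 0.611 × 395.7 → ξ₁ = 241.8 mol.
Yield of U: 1ξ₂ / 395.7 = 0.312 → ξ₂ = 123.5 mol.
Outlet amounts (n = n₀ + Σ ν·ξ):
  R: 395.7 − 1(241.8) = 153.9
  P: 0 + 2(241.8) − 2(123.5) = 236.6
  U: 0 + 1(123.5) = 123.5
Total out = 514 mol; y_P = 236.6 / 514 = 0.4604.

0.46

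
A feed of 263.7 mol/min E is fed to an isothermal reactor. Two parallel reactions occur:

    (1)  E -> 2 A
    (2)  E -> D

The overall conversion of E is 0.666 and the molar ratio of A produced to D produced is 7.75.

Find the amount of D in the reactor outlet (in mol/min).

36 mol/min

Conversion of E: E consumed = 0.666 × 263.7 = 175.6 mol/min = 1ξ₁ + 1ξ₂.
Selectivity: 2ξ₁ / (1ξ₂) = 7.75 → ξ₁ = 3.875 ξ₂.
Substitute: (1·3.875 + 1) ξ₂ = 175.6 → ξ₂ = 36.03 mol/min, ξ₁ = 139.6 mol/min.
Outlet amounts (n = n₀ + Σ ν·ξ):
  E: 263.7 − 1(139.6) − 1(36.03) = 88.08
  A: 0 + 2(139.6) = 279.2
  D: 0 + 1(36.03) = 36.03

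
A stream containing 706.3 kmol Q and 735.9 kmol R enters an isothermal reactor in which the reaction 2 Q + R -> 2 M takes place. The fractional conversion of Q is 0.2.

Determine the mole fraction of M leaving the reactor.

0.103

Q reacted = 0.2 × 706.3 = 141.3 kmol; ν_Q = −2, so ξ = 141.3/2 = 70.63 kmol.
Outlet amounts (n = n₀ + ν ξ):
  Q: 706.3 − 2(70.63) = 565
  R: 735.9 − 1(70.63) = 665.3
  M: 0 + 2(70.63) = 141.3
Total out = 1372 kmol; y_M = 141.3 / 1372 = 0.103.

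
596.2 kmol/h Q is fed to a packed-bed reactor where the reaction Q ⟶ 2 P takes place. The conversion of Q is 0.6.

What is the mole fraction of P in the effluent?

0.75

Q reacted = 0.6 × 596.2 = 357.7 kmol/h; ν_Q = −1, so ξ = 357.7/1 = 357.7 kmol/h.
Outlet amounts (n = n₀ + ν ξ):
  Q: 596.2 − 1(357.7) = 238.5
  P: 0 + 2(357.7) = 715.4
Total out = 953.9 kmol/h; y_P = 715.4 / 953.9 = 0.75.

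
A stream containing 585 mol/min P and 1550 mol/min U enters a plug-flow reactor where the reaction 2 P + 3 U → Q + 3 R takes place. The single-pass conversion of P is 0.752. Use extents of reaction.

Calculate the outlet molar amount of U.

890 mol/min

P reacted = 0.752 × 585 = 439.9 mol/min; ν_P = −2, so ξ = 439.9/2 = 220 mol/min.
Outlet amounts (n = n₀ + ν ξ):
  P: 585 − 2(220) = 145.1
  U: 1550 − 3(220) = 890.1
  Q: 0 + 1(220) = 220
  R: 0 + 3(220) = 659.9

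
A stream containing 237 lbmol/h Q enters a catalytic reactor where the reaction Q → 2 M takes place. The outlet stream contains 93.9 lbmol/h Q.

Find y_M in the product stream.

0.753

For Q: n = n₀ − 1ξ → 93.9 = 237 − 1ξ, giving ξ = 143.1 lbmol/h.
Outlet amounts (n = n₀ + ν ξ):
  Q: 237 − 1(143.1) = 93.9
  M: 0 + 2(143.1) = 286.2
Total out = 380.1 lbmol/h; y_M = 286.2 / 380.1 = 0.753.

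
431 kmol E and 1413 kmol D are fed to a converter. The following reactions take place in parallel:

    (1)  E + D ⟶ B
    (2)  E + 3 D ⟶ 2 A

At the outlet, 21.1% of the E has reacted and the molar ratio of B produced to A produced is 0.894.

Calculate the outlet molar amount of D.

Conversion of E: E consumed = 0.211 × 431 = 90.94 kmol = 1ξ₁ + 1ξ₂.
Selectivity: 1ξ₁ / (2ξ₂) = 0.894 → ξ₁ = 1.788 ξ₂.
Substitute: (1·1.788 + 1) ξ₂ = 90.94 → ξ₂ = 32.62 kmol, ξ₁ = 58.32 kmol.
Outlet amounts (n = n₀ + Σ ν·ξ):
  E: 431 − 1(58.32) − 1(32.62) = 340.1
  D: 1413 − 1(58.32) − 3(32.62) = 1257
  B: 0 + 1(58.32) = 58.32
  A: 0 + 2(32.62) = 65.24

1260 kmol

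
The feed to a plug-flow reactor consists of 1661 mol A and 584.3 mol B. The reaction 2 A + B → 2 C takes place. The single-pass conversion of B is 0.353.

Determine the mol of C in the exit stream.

413 mol

B reacted = 0.353 × 584.3 = 206.3 mol; ν_B = −1, so ξ = 206.3/1 = 206.3 mol.
Outlet amounts (n = n₀ + ν ξ):
  A: 1661 − 2(206.3) = 1248
  B: 584.3 − 1(206.3) = 378
  C: 0 + 2(206.3) = 412.5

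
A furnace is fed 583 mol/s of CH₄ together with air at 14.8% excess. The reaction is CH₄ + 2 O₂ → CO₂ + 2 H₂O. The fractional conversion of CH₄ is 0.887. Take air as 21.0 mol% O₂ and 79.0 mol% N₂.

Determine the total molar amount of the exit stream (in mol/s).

6960 mol/s

Stoichiometric O₂ = 2 × 583 = 1166 mol/s; O₂ fed = 1166 × 1.148 = 1339 mol/s.
N₂ fed = 1339 × 79/21 = 5036 mol/s.
Fuel reacted = 0.887 × 583 → ξ = 517.1 mol/s.
Outlet (n = n₀ + ν ξ):
  CH₄: 583 − 1(517.1) = 65.88
  O₂: 1339 − 2(517.1) = 304.3
  N₂: 5036 (inert)
  CO₂: 0 + 1(517.1) = 517.1
  H₂O: 0 + 2(517.1) = 1034
Total out = 65.88 + 304.3 + 5036 + 517.1 + 1034 = 6957 mol/s.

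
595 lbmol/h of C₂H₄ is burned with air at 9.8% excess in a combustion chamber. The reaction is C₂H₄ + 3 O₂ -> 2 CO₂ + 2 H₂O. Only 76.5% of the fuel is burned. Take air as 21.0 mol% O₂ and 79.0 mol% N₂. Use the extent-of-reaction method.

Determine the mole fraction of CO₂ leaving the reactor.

Stoichiometric O₂ = 3 × 595 = 1785 lbmol/h; O₂ fed = 1785 × 1.098 = 1960 lbmol/h.
N₂ fed = 1960 × 79/21 = 7373 lbmol/h.
Fuel reacted = 0.765 × 595 → ξ = 455.2 lbmol/h.
Outlet (n = n₀ + ν ξ):
  C₂H₄: 595 − 1(455.2) = 139.8
  O₂: 1960 − 3(455.2) = 594.4
  N₂: 7373 (inert)
  CO₂: 0 + 2(455.2) = 910.4
  H₂O: 0 + 2(455.2) = 910.4
Total out = 9928 lbmol/h; y_CO₂ = 910.4 / 9928 = 0.0917.

0.0917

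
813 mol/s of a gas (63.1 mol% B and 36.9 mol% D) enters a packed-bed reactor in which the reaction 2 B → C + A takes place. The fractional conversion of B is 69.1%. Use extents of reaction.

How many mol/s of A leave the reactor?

B reacted = 0.691 × 513 = 354.5 mol/s; ν_B = −2, so ξ = 354.5/2 = 177.2 mol/s.
Outlet amounts (n = n₀ + ν ξ):
  B: 513 − 2(177.2) = 158.5
  C: 0 + 1(177.2) = 177.2
  A: 0 + 1(177.2) = 177.2
  D: 300 (inert)

177 mol/s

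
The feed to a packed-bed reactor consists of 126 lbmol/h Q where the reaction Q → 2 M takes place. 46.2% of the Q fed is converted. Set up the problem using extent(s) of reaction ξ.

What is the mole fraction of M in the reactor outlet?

0.632

Q reacted = 0.462 × 126 = 58.21 lbmol/h; ν_Q = −1, so ξ = 58.21/1 = 58.21 lbmol/h.
Outlet amounts (n = n₀ + ν ξ):
  Q: 126 − 1(58.21) = 67.79
  M: 0 + 2(58.21) = 116.4
Total out = 184.2 lbmol/h; y_M = 116.4 / 184.2 = 0.632.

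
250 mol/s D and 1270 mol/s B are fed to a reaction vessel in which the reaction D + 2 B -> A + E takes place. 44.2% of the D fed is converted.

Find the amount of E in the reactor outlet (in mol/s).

110 mol/s

D reacted = 0.442 × 250 = 110.5 mol/s; ν_D = −1, so ξ = 110.5/1 = 110.5 mol/s.
Outlet amounts (n = n₀ + ν ξ):
  D: 250 − 1(110.5) = 139.5
  B: 1270 − 2(110.5) = 1049
  A: 0 + 1(110.5) = 110.5
  E: 0 + 1(110.5) = 110.5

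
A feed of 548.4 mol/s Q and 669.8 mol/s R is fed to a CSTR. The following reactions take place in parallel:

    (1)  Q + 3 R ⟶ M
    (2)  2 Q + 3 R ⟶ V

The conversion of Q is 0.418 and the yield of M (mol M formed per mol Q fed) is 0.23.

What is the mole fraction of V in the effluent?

Yield of M: 1ξ₁ / 548.4 = 0.23 → ξ₁ = 126.1 mol/s.
Conversion of Q: 1ξ₁ + 2ξ₂ = 0.418 × 548.4 = 229.2 → ξ₂ = 51.55 mol/s.
Outlet amounts (n = n₀ + Σ ν·ξ):
  Q: 548.4 − 1(126.1) − 2(51.55) = 319.2
  R: 669.8 − 3(126.1) − 3(51.55) = 136.8
  M: 0 + 1(126.1) = 126.1
  V: 0 + 1(51.55) = 51.55
Total out = 633.6 mol/s; y_V = 51.55 / 633.6 = 0.08136.

0.0814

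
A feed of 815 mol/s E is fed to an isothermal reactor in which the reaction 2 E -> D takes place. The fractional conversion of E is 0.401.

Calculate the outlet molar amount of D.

163 mol/s

E reacted = 0.401 × 815 = 326.8 mol/s; ν_E = −2, so ξ = 326.8/2 = 163.4 mol/s.
Outlet amounts (n = n₀ + ν ξ):
  E: 815 − 2(163.4) = 488.2
  D: 0 + 1(163.4) = 163.4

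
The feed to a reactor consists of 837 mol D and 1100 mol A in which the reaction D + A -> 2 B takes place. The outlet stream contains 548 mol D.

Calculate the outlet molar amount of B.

578 mol

For D: n = n₀ − 1ξ → 548 = 837 − 1ξ, giving ξ = 289 mol.
Outlet amounts (n = n₀ + ν ξ):
  D: 837 − 1(289) = 548
  A: 1100 − 1(289) = 811
  B: 0 + 2(289) = 578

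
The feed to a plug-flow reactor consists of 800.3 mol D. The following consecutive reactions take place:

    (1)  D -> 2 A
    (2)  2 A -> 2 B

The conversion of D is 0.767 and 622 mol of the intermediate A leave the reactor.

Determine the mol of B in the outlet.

Conversion of D: D consumed = 1ξ₁ = 0.767 × 800.3 → ξ₁ = 613.8 mol.
A balance: n_A = 0 + 2ξ₁ − 2ξ₂ = 622 → ξ₂ = (2·613.8 − 622)/2 = 302.8 mol.
Outlet amounts (n = n₀ + Σ ν·ξ):
  D: 800.3 − 1(613.8) = 186.5
  A: 0 + 2(613.8) − 2(302.8) = 622
  B: 0 + 2(302.8) = 605.7

606 mol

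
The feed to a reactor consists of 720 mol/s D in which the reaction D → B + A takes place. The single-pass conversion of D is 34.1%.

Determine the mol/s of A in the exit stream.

246 mol/s

D reacted = 0.341 × 720 = 245.5 mol/s; ν_D = −1, so ξ = 245.5/1 = 245.5 mol/s.
Outlet amounts (n = n₀ + ν ξ):
  D: 720 − 1(245.5) = 474.5
  B: 0 + 1(245.5) = 245.5
  A: 0 + 1(245.5) = 245.5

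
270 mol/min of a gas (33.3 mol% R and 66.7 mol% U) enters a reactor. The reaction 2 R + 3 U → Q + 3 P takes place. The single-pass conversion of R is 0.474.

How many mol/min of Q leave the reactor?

R reacted = 0.474 × 89.91 = 42.62 mol/min; ν_R = −2, so ξ = 42.62/2 = 21.31 mol/min.
Outlet amounts (n = n₀ + ν ξ):
  R: 89.91 − 2(21.31) = 47.29
  U: 180.1 − 3(21.31) = 116.2
  Q: 0 + 1(21.31) = 21.31
  P: 0 + 3(21.31) = 63.93

21.3 mol/min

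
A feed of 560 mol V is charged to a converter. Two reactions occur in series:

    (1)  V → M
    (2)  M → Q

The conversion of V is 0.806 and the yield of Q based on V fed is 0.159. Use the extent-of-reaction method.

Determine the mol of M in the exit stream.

362 mol

Conversion of V: V consumed = 1ξ₁ = 0.806 × 560 → ξ₁ = 451.4 mol.
Yield of Q: 1ξ₂ / 560 = 0.159 → ξ₂ = 89.04 mol.
Outlet amounts (n = n₀ + Σ ν·ξ):
  V: 560 − 1(451.4) = 108.6
  M: 0 + 1(451.4) − 1(89.04) = 362.3
  Q: 0 + 1(89.04) = 89.04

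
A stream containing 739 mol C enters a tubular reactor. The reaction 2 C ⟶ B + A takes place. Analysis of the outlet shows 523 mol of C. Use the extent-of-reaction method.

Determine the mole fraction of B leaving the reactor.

For C: n = n₀ − 2ξ → 523 = 739 − 2ξ, giving ξ = 108 mol.
Outlet amounts (n = n₀ + ν ξ):
  C: 739 − 2(108) = 523
  B: 0 + 1(108) = 108
  A: 0 + 1(108) = 108
Total out = 739 mol; y_B = 108 / 739 = 0.1461.

0.146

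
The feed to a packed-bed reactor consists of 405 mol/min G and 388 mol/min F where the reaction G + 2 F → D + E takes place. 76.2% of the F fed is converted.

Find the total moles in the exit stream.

F reacted = 0.762 × 388 = 295.7 mol/min; ν_F = −2, so ξ = 295.7/2 = 147.8 mol/min.
Outlet amounts (n = n₀ + ν ξ):
  G: 405 − 1(147.8) = 257.2
  F: 388 − 2(147.8) = 92.34
  D: 0 + 1(147.8) = 147.8
  E: 0 + 1(147.8) = 147.8
Total out = 257.2 + 92.34 + 147.8 + 147.8 = 645.2 mol/min.

645 mol/min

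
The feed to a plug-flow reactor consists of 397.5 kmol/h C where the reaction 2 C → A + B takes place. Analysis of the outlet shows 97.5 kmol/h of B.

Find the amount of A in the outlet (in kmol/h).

97.5 kmol/h

For B: n = n₀ + 1ξ → 97.5 = 0 + 1ξ, giving ξ = 97.5 kmol/h.
Outlet amounts (n = n₀ + ν ξ):
  C: 397.5 − 2(97.5) = 202.5
  A: 0 + 1(97.5) = 97.5
  B: 0 + 1(97.5) = 97.5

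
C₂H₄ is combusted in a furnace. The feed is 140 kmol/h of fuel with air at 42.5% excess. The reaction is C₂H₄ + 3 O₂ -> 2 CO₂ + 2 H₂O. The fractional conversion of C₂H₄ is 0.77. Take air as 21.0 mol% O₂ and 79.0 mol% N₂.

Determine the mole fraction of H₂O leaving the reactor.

Stoichiometric O₂ = 3 × 140 = 420 kmol/h; O₂ fed = 420 × 1.425 = 598.5 kmol/h.
N₂ fed = 598.5 × 79/21 = 2252 kmol/h.
Fuel reacted = 0.77 × 140 → ξ = 107.8 kmol/h.
Outlet (n = n₀ + ν ξ):
  C₂H₄: 140 − 1(107.8) = 32.2
  O₂: 598.5 − 3(107.8) = 275.1
  N₂: 2252 (inert)
  CO₂: 0 + 2(107.8) = 215.6
  H₂O: 0 + 2(107.8) = 215.6
Total out = 2990 kmol/h; y_H₂O = 215.6 / 2990 = 0.07211.

0.0721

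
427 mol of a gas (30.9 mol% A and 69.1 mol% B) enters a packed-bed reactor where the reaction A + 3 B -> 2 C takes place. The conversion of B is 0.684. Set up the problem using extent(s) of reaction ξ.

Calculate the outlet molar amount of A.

B reacted = 0.684 × 295.1 = 201.8 mol; ν_B = −3, so ξ = 201.8/3 = 67.27 mol.
Outlet amounts (n = n₀ + ν ξ):
  A: 131.9 − 1(67.27) = 64.67
  B: 295.1 − 3(67.27) = 93.24
  C: 0 + 2(67.27) = 134.5

64.7 mol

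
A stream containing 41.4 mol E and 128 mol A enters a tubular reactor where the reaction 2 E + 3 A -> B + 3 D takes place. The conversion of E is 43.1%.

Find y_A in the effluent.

0.631

E reacted = 0.431 × 41.4 = 17.84 mol; ν_E = −2, so ξ = 17.84/2 = 8.922 mol.
Outlet amounts (n = n₀ + ν ξ):
  E: 41.4 − 2(8.922) = 23.56
  A: 128 − 3(8.922) = 101.2
  B: 0 + 1(8.922) = 8.922
  D: 0 + 3(8.922) = 26.77
Total out = 160.5 mol; y_A = 101.2 / 160.5 = 0.6308.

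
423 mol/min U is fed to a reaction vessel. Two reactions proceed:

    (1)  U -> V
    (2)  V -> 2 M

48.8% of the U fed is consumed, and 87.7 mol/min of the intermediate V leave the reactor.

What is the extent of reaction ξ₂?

ξ₂ = 119 mol/min

Conversion of U: U consumed = 1ξ₁ = 0.488 × 423 → ξ₁ = 206.4 mol/min.
V balance: n_V = 0 + 1ξ₁ − 1ξ₂ = 87.7 → ξ₂ = (1·206.4 − 87.7)/1 = 118.7 mol/min.
Outlet amounts (n = n₀ + Σ ν·ξ):
  U: 423 − 1(206.4) = 216.6
  V: 0 + 1(206.4) − 1(118.7) = 87.7
  M: 0 + 2(118.7) = 237.4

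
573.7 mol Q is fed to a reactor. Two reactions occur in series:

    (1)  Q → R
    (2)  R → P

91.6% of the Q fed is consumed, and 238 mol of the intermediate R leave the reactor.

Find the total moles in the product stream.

Conversion of Q: Q consumed = 1ξ₁ = 0.916 × 573.7 → ξ₁ = 525.5 mol.
R balance: n_R = 0 + 1ξ₁ − 1ξ₂ = 238 → ξ₂ = (1·525.5 − 238)/1 = 287.5 mol.
Outlet amounts (n = n₀ + Σ ν·ξ):
  Q: 573.7 − 1(525.5) = 48.19
  R: 0 + 1(525.5) − 1(287.5) = 238
  P: 0 + 1(287.5) = 287.5
Total out = 48.19 + 238 + 287.5 = 573.7 mol.

574 mol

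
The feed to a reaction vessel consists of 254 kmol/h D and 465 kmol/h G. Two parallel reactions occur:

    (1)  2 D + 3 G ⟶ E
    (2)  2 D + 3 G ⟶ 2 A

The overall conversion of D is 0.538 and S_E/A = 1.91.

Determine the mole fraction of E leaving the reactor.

Conversion of D: D consumed = 0.538 × 254 = 136.7 kmol/h = 2ξ₁ + 2ξ₂.
Selectivity: 1ξ₁ / (2ξ₂) = 1.91 → ξ₁ = 3.82 ξ₂.
Substitute: (2·3.82 + 2) ξ₂ = 136.7 → ξ₂ = 14.18 kmol/h, ξ₁ = 54.15 kmol/h.
Outlet amounts (n = n₀ + Σ ν·ξ):
  D: 254 − 2(54.15) − 2(14.18) = 117.3
  G: 465 − 3(54.15) − 3(14.18) = 260
  E: 0 + 1(54.15) = 54.15
  A: 0 + 2(14.18) = 28.35
Total out = 459.9 kmol/h; y_E = 54.15 / 459.9 = 0.1178.

0.118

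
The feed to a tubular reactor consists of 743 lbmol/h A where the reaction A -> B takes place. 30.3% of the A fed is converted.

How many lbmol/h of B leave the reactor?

A reacted = 0.303 × 743 = 225.1 lbmol/h; ν_A = −1, so ξ = 225.1/1 = 225.1 lbmol/h.
Outlet amounts (n = n₀ + ν ξ):
  A: 743 − 1(225.1) = 517.9
  B: 0 + 1(225.1) = 225.1

225 lbmol/h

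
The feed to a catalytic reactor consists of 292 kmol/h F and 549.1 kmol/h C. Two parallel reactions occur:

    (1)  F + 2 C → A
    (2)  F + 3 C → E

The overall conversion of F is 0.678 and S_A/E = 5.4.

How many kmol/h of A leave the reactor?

Conversion of F: F consumed = 0.678 × 292 = 198 kmol/h = 1ξ₁ + 1ξ₂.
Selectivity: 1ξ₁ / (1ξ₂) = 5.4 → ξ₁ = 5.4 ξ₂.
Substitute: (1·5.4 + 1) ξ₂ = 198 → ξ₂ = 30.93 kmol/h, ξ₁ = 167 kmol/h.
Outlet amounts (n = n₀ + Σ ν·ξ):
  F: 292 − 1(167) − 1(30.93) = 94.02
  C: 549.1 − 2(167) − 3(30.93) = 122.2
  A: 0 + 1(167) = 167
  E: 0 + 1(30.93) = 30.93

167 kmol/h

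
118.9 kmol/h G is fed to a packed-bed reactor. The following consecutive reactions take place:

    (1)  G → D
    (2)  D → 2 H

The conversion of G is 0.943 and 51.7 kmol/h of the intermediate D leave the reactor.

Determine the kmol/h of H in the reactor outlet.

Conversion of G: G consumed = 1ξ₁ = 0.943 × 118.9 → ξ₁ = 112.1 kmol/h.
D balance: n_D = 0 + 1ξ₁ − 1ξ₂ = 51.7 → ξ₂ = (1·112.1 − 51.7)/1 = 60.42 kmol/h.
Outlet amounts (n = n₀ + Σ ν·ξ):
  G: 118.9 − 1(112.1) = 6.777
  D: 0 + 1(112.1) − 1(60.42) = 51.7
  H: 0 + 2(60.42) = 120.8

121 kmol/h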